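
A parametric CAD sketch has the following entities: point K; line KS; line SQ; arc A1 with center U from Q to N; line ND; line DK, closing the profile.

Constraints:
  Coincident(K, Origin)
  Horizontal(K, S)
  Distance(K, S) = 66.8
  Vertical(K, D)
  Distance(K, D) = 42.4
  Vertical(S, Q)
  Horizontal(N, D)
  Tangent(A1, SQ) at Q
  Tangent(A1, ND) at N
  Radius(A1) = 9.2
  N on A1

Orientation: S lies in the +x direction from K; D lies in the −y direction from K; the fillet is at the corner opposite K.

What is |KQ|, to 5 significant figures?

74.595

K is at the origin; K and S share the same y with |KS| = 66.8 and S on the +x side, so S = (66.800, 0.0000). K and D share the same x with |KD| = 42.4 and D on the −y side, so D = (0.0000, -42.400). The virtual corner opposite K is at (66.800, -42.400). The tangent condition forces UQ to be normal to SQ and since A1 is tangent to ND there, UN ⟂ ND, with radius 9.2, so the center U sits 9.2 in from both sides at U = (57.600, -33.200). That places the tangent points at Q = (66.800, -33.200) on SQ and N = (57.600, -42.400) on ND. Then |KQ| = |Q − K| = 74.595.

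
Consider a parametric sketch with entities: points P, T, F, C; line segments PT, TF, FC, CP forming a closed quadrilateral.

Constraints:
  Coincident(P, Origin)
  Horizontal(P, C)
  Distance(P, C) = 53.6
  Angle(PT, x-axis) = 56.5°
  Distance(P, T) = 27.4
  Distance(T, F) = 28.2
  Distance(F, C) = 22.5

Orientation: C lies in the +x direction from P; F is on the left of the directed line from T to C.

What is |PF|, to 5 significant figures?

47.554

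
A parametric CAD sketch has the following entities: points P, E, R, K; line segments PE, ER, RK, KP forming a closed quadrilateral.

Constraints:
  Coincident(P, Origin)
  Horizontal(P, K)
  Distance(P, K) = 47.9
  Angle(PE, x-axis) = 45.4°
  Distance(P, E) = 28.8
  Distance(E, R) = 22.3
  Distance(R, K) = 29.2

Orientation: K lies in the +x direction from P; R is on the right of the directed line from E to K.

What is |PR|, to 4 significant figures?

18.83

P is at the origin; PK is horizontal with |PK| = 47.9 and K in +x, so K = (47.9, 0). PE runs at 45.4° with |PE| = 28.8, so E = (20.22, 20.51). R is determined by |ER| = 22.3 and |RK| = 29.2 together: it lies at the intersection of circle(E, 22.3) and circle(K, 29.2). With |EK| = 34.45, the foot of the radical line on EK is 12.07 from E and the perpendicular offset is √(22.3² − 12.07²) = 18.75. Taking the right-of-EK solution: R = (18.75, -1.745).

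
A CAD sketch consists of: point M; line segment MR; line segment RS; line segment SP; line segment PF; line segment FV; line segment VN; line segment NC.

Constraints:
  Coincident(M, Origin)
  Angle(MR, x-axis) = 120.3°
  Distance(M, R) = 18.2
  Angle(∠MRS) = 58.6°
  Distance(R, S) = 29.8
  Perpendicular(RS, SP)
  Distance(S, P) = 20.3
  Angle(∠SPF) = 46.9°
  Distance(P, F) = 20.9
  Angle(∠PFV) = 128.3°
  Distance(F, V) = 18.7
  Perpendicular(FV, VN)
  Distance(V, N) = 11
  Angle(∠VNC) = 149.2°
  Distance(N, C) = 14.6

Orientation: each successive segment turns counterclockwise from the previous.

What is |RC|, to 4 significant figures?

39.07

M is at the origin; MR runs at 120.3° with length 18.2, so R = (-9.182, 15.71). ∠MRS = 58.6° gives RS at -118.3° from the x-axis; with |RS| = 29.8, S = (-23.31, -10.52). RS is perpendicular to SP, so SP runs at -28.30°; with |SP| = 20.3, P = (-5.437, -20.15). ∠SPF = 46.9° gives PF at 104.8° from the x-axis; with |PF| = 20.9, F = (-10.78, 0.05819). ∠PFV = 128.3° gives FV at 156.5° from the x-axis; with |FV| = 18.7, V = (-27.92, 7.515). The perpendicularity gives VN at right angles to FV, so VN runs at -113.5°; with |VN| = 11.0, N = (-32.31, -2.573). ∠VNC = 149.2° gives NC at -82.70° from the x-axis; with |NC| = 14.6, C = (-30.46, -17.05). Then |RC| = |C − R| = 39.07.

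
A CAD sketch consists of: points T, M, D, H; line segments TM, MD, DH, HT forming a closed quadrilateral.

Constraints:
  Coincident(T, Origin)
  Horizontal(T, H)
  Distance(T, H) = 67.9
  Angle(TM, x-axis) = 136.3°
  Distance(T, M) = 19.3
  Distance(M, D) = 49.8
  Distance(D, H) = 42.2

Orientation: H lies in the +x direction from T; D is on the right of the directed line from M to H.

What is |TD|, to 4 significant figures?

31.07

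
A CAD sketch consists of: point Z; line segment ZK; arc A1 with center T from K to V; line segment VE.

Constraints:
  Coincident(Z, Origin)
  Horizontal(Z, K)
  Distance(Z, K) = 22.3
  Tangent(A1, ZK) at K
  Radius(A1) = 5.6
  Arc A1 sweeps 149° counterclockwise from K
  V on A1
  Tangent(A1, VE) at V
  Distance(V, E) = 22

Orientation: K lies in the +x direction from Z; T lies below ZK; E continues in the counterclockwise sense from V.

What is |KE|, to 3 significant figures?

27.0

Z is at the origin; Z and K share the same y with |ZK| = 22.3 and K on the +x side, so K = (22.3, 0.00). Tangency of A1 to ZK means the radius TK is perpendicular to ZK, so T = K + (0, -5.6) = (22.3, -5.60). On A1, K sits at bearing 90° from T; a 149° counterclockwise sweep puts V at bearing 239°, so V = T + 5.6·(cos 239°, sin 239°) = (19.4, -10.4). A1 meets VE tangentially, so TV is at right angles to VE, so VE runs along (−sin 239°, cos 239°); with |VE| = 22.0, E = (38.3, -21.7). Then |KE| = |E − K| = 27.0.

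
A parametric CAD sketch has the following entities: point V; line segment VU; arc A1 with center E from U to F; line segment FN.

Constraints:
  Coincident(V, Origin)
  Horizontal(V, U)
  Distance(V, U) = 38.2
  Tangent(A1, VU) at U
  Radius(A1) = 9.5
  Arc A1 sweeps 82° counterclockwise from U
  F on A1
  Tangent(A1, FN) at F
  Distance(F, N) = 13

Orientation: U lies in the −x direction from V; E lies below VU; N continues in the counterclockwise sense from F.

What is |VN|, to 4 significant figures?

53.71

V is at the origin; VU is horizontal with |VU| = 38.2 and U on the −x side, so U = (-38.20, 0.000). The tangent condition forces EU to be normal to VU, so E = U + (0, -9.5) = (-38.20, -9.500). On A1, U sits at bearing 90° from E; an 82° counterclockwise sweep puts F at bearing 172°, so F = E + 9.5·(cos 172°, sin 172°) = (-47.61, -8.178). A1 meets FN tangentially, so EF is at right angles to FN, so FN runs along (−sin 172°, cos 172°); with |FN| = 13.0, N = (-49.42, -21.05). Then |VN| = |N − V| = 53.71.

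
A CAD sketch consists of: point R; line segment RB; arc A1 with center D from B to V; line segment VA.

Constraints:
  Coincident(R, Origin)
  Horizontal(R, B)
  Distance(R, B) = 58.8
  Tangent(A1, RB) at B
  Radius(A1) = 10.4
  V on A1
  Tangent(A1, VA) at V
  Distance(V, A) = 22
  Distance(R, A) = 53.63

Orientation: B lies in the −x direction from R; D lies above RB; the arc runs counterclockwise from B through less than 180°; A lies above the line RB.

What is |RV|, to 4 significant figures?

49.31

Checks: ∠(DB, BR) = 90.00° ✓; |DB| = 10.40 ✓; |DV| = 10.40 ✓; ∠(DV, VA) = 90.00° ✓; |VA| = 22.00 ✓; |RA| = 53.63 ✓.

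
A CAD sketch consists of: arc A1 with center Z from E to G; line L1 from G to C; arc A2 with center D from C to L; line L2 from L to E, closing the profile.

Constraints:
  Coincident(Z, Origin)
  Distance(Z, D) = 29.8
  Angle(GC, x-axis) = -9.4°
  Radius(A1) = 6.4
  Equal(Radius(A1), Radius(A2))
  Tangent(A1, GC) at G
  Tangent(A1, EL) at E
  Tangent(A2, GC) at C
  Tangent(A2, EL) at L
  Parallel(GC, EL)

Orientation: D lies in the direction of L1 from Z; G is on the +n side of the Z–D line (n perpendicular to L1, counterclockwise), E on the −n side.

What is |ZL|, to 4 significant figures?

30.48

Tangency of A1 to both parallel lines with radius 6.4 puts G and E at Z ± 6.4·n: G = (1.045, 6.314), E = (-1.045, -6.314). Equal radii place C and L the same way about D: C = D + 6.4·n = (30.45, 1.447), L = D − 6.4·n = (28.35, -11.18). Then |ZL| = |L − Z| = 30.48.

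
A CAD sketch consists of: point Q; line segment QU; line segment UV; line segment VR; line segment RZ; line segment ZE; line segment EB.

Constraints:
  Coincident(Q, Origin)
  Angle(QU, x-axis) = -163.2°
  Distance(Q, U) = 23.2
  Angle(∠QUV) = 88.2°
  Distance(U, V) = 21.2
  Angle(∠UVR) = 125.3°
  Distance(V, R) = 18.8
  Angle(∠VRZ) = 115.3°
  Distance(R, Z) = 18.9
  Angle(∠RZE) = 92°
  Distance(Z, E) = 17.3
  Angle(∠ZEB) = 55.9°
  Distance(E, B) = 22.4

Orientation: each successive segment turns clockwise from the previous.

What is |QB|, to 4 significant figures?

28.23

Q is at the origin; QU runs at -163.2° with length 23.2, so U = (-22.21, -6.706). ∠QUV = 88.2° gives UV at 105.0° from the x-axis; with |UV| = 21.2, V = (-27.70, 13.77). ∠UVR = 125.3° gives VR at 50.30° from the x-axis; with |VR| = 18.8, R = (-15.69, 28.24). ∠VRZ = 115.3° gives RZ at -14.40° from the x-axis; with |RZ| = 18.9, Z = (2.618, 23.54). ∠RZE = 92.0° gives ZE at -102.4° from the x-axis; with |ZE| = 17.3, E = (-1.097, 6.640). ∠ZEB = 55.9° gives EB at 133.5° from the x-axis; with |EB| = 22.4, B = (-16.52, 22.89). Then |QB| = |B − Q| = 28.23.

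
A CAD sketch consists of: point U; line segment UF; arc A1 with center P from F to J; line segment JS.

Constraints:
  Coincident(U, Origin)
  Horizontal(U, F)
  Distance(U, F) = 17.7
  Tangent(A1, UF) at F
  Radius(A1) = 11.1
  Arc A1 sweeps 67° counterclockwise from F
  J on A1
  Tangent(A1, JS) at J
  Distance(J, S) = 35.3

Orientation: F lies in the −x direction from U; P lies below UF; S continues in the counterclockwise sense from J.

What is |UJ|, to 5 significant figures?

28.725

U is at the origin; U and F share the same y with |UF| = 17.7 and F on the −x side, so F = (-17.700, 0.0000). A1 meets UF tangentially, so PF is at right angles to UF, so P = F + (0, -11.1) = (-17.700, -11.100). On A1, F sits at bearing 90° from P; a 67° counterclockwise sweep puts J at bearing 157°, so J = P + 11.1·(cos 157°, sin 157°) = (-27.918, -6.7629). Then |UJ| = |J − U| = 28.725.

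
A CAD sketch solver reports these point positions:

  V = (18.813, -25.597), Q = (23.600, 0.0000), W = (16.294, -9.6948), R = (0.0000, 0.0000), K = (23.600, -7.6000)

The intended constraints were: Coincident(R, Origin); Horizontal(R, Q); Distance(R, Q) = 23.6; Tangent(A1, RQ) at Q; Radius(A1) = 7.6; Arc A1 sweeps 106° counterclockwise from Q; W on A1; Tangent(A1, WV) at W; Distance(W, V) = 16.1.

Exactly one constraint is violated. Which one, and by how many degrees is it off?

Tangent(A1, WV) at W — off by 7.00°.

R = (0.00, 0.00) ✓; R.y = 0.00, Q.y = 0.00 ✓; |RQ| = 23.60 ✓; ∠(KQ, QR) = 90.00° ✓; |KQ| = 7.600 ✓; bearing(K→W) − bearing(K→Q) = 106.0° ✓; |KW| = 7.600 ✓; ∠(KW, WV) = 97.00° ✗; |WV| = 16.10 ✓.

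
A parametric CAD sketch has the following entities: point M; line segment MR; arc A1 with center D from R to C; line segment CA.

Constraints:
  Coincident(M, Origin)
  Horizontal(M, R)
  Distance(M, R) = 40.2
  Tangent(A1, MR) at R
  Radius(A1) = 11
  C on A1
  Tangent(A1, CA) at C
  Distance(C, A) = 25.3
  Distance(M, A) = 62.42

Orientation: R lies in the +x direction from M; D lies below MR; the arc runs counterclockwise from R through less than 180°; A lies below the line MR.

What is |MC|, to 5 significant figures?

37.586

Checks: M = (0.00, 0.00) ✓; ∠(DR, RM) = 90.00° ✓; |DR| = 11.00 ✓; |DC| = 11.00 ✓; ∠(DC, CA) = 90.00° ✓; |CA| = 25.30 ✓; |MA| = 62.42 ✓.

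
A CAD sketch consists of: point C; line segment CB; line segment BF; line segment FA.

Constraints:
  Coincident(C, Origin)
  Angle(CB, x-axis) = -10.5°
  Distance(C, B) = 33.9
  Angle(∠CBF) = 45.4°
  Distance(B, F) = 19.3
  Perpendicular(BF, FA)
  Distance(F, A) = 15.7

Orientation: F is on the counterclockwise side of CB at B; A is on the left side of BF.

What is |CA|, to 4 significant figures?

9.564

C is at the origin; CB runs at -10.5° with length 33.9, so B = 33.9·(cos -10.5°, sin -10.5°) = (33.33, -6.178). ∠CBF = 45.4°, so BF runs at -10.5° + (180° − 45.4°) = 124.1° from the x-axis; with |BF| = 19.3, F = B + 19.3·(cos 124.1°, sin 124.1°) = (22.51, 9.804). BF is perpendicular to FA; with |FA| = 15.7 on the left of BF, A = F + 15.7·(-0.8281, -0.5606) = (9.511, 1.002). Then |CA| = |A − C| = 9.564.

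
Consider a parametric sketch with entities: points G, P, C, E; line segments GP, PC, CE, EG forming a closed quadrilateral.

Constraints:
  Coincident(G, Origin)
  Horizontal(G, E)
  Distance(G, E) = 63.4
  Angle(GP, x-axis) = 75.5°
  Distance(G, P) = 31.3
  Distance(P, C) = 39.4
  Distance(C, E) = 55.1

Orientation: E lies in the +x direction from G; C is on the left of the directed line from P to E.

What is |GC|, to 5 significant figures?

65.511

G is at the origin; G and E share the same y with |GE| = 63.4 and E in +x, so E = (63.4, 0). GP runs at 75.5° with |GP| = 31.3, so P = (7.8369, 30.303). C is determined by |PC| = 39.4 and |CE| = 55.1 together: it lies at the intersection of circle(P, 39.4) and circle(E, 55.1). With |PE| = 63.289, the foot of the radical line on PE is 19.923 from P and the perpendicular offset is √(39.4² − 19.923²) = 33.991. Taking the left-of-PE solution: C = (41.603, 50.605).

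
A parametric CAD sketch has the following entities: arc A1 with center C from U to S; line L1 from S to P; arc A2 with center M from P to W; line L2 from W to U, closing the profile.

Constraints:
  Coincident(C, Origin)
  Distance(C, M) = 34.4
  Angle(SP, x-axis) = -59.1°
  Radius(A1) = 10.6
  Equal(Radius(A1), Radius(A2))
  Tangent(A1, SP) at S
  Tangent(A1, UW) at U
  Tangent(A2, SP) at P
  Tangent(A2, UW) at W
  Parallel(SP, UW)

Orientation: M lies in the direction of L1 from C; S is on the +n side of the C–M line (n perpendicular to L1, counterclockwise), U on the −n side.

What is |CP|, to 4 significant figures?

36.00

The slot axis is L1's direction at -59.1°, so u = (cos -59.1°, sin -59.1°) = (0.5135, -0.8581) and n = (−sin -59.1°, cos -59.1°) = (0.8581, 0.5135). C is at the origin and M lies 34.4 along u from C, so M = 34.4·u = (17.67, -29.52). Tangency of A1 to both parallel lines with radius 10.6 puts S and U at C ± 10.6·n: S = (9.095, 5.444), U = (-9.095, -5.444). Equal radii place P and W the same way about M: P = M + 10.6·n = (26.76, -24.07), W = M − 10.6·n = (8.570, -34.96). Then |CP| = |P − C| = 36.00.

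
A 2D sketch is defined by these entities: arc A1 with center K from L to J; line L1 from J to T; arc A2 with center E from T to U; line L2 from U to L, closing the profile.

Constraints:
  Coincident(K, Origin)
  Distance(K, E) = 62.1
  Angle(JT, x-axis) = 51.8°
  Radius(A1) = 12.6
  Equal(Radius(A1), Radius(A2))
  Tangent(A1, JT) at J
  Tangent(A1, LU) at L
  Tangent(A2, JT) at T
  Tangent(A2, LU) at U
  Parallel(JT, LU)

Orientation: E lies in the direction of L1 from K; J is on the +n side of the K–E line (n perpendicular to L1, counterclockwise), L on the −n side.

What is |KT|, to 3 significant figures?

63.4

The slot axis is L1's direction at 51.8°, so u = (cos 51.8°, sin 51.8°) = (0.618, 0.786) and n = (−sin 51.8°, cos 51.8°) = (-0.786, 0.618). K is at the origin and E lies 62.1 along u from K, so E = 62.1·u = (38.4, 48.8). Tangency of A1 to both parallel lines with radius 12.6 puts J and L at K ± 12.6·n: J = (-9.90, 7.79), L = (9.90, -7.79). Equal radii place T and U the same way about E: T = E + 12.6·n = (28.5, 56.6), U = E − 12.6·n = (48.3, 41.0). Then |KT| = |T − K| = 63.4.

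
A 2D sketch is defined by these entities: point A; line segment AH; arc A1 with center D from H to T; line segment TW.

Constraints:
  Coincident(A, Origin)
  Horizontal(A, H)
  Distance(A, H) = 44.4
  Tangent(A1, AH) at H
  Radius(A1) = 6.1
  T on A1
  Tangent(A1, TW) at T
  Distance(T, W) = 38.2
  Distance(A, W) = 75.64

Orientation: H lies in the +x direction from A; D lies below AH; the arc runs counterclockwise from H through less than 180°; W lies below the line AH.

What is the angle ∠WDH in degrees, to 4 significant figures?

148.1°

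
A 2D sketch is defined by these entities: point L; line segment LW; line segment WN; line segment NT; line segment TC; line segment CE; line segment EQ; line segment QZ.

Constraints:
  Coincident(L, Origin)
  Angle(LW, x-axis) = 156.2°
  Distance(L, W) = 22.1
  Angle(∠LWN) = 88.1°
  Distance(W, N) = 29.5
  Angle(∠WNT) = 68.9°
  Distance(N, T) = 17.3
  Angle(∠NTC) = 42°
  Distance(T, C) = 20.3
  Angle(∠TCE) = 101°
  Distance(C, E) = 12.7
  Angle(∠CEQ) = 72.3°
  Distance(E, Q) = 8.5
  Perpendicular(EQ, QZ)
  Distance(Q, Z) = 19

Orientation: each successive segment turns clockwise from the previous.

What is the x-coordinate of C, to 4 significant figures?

-15.81

L is at the origin; LW runs at 156.2° with length 22.1, so W = (-20.22, 8.918). ∠LWN = 88.1° gives WN at 64.30° from the x-axis; with |WN| = 29.5, N = (-7.428, 35.50). ∠WNT = 68.9° gives NT at -46.80° from the x-axis; with |NT| = 17.3, T = (4.415, 22.89). ∠NTC = 42.0° gives TC at 175.2° from the x-axis; with |TC| = 20.3, C = (-15.81, 24.59). So C.x = -15.81.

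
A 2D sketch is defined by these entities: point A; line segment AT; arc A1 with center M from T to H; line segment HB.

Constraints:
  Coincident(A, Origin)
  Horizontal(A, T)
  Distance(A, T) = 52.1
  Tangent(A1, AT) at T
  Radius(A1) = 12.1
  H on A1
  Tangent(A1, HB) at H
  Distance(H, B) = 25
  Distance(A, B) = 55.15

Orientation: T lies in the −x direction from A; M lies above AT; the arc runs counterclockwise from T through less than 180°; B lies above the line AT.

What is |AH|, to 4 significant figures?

41.87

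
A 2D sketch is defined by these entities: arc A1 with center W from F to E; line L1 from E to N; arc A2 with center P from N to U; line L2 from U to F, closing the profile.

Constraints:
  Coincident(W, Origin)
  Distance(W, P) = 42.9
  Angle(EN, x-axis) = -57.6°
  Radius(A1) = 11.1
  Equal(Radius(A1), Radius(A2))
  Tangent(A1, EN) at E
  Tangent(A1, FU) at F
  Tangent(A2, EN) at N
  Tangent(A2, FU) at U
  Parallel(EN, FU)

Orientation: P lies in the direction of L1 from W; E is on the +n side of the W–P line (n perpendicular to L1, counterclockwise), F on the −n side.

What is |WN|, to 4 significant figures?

44.31

The slot axis is L1's direction at -57.6°, so u = (cos -57.6°, sin -57.6°) = (0.5358, -0.8443) and n = (−sin -57.6°, cos -57.6°) = (0.8443, 0.5358). W is at the origin and P lies 42.9 along u from W, so P = 42.9·u = (22.99, -36.22). Tangency of A1 to both parallel lines with radius 11.1 puts E and F at W ± 11.1·n: E = (9.372, 5.948), F = (-9.372, -5.948). Equal radii place N and U the same way about P: N = P + 11.1·n = (32.36, -30.27), U = P − 11.1·n = (13.61, -42.17). Then |WN| = |N − W| = 44.31.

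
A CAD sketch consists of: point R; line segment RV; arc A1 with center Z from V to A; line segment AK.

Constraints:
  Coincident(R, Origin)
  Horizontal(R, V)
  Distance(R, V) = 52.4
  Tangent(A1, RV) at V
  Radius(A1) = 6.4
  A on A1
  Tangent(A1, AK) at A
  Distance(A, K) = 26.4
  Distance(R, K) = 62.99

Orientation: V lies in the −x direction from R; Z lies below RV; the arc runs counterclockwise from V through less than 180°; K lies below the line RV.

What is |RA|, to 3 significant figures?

59.2

R is at the origin; R and V share the same y with |RV| = 52.4 and V on the −x side, so V = (-52.4, 0.00). Tangency of A1 to RV means the radius ZV is perpendicular to RV, so Z = V + (0, -6.4) = (-52.4, -6.40). Since ZA ⟂ AK (tangency), |ZK| = √(6.4² + 26.4²) = 27.2 regardless of where A sits on A1. So K lies on both circle(R, 62.99) and circle(Z, 27.2); the below-RV intersection is K = (-53.3, -33.5). A is the foot of the tangent from K: A = (-58.7, -7.70).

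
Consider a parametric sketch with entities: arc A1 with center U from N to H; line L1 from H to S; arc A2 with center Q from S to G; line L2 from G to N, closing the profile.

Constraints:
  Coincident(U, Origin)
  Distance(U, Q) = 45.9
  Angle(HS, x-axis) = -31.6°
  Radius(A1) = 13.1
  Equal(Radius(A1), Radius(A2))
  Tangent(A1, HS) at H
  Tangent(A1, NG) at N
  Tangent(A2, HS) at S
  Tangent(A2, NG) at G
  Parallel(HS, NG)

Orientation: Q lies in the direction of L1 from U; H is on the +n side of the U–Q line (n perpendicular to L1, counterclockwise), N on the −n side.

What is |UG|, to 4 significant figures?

47.73

The slot axis is L1's direction at -31.6°, so u = (cos -31.6°, sin -31.6°) = (0.8517, -0.5240) and n = (−sin -31.6°, cos -31.6°) = (0.5240, 0.8517). U is at the origin and Q lies 45.9 along u from U, so Q = 45.9·u = (39.09, -24.05). Tangency of A1 to both parallel lines with radius 13.1 puts H and N at U ± 13.1·n: H = (6.864, 11.16), N = (-6.864, -11.16). Equal radii place S and G the same way about Q: S = Q + 13.1·n = (45.96, -12.89), G = Q − 13.1·n = (32.23, -35.21). Then |UG| = |G − U| = 47.73.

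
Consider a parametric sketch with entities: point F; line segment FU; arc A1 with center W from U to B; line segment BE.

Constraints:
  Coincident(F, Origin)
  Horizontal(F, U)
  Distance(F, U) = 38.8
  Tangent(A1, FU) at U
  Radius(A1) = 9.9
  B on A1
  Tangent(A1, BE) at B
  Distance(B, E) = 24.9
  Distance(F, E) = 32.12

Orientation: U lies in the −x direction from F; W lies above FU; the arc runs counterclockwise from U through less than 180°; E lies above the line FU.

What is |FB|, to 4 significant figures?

30.60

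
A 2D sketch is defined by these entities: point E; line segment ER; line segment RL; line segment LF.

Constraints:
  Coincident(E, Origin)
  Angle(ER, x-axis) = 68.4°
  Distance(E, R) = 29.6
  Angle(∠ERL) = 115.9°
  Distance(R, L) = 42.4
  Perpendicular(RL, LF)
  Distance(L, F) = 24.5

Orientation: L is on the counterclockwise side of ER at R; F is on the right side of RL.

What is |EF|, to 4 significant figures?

75.33

∠ERL = 115.9°, so RL runs at 68.4° + (180° − 115.9°) = 132.5° from the x-axis; with |RL| = 42.4, L = R + 42.4·(cos 132.5°, sin 132.5°) = (-17.75, 58.78). RL ⟂ LF; with |LF| = 24.5 on the right of RL, F = L + 24.5·(0.7373, 0.6756) = (0.3148, 75.33). Then |EF| = |F − E| = 75.33.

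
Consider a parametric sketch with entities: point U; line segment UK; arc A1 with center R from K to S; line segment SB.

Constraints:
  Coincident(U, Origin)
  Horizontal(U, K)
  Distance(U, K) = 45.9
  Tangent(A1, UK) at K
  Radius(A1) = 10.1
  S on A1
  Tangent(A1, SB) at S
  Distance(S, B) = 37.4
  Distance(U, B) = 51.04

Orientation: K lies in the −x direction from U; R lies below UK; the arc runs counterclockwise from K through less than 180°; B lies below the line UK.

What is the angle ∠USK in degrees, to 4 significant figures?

49.55°

Checks: |RS| = 10.10 ✓; ∠(RS, SB) = 90.00° ✓; |SB| = 37.40 ✓; |UB| = 51.04 ✓.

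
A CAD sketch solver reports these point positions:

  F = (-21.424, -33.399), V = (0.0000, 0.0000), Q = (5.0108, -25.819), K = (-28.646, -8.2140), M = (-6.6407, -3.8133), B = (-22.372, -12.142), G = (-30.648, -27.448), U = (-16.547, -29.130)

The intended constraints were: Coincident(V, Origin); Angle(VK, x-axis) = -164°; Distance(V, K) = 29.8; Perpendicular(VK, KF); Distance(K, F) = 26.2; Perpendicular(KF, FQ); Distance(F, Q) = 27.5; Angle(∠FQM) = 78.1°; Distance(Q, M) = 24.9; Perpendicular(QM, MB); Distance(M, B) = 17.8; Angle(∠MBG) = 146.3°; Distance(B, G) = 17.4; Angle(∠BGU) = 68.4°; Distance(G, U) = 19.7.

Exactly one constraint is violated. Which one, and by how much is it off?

Distance(G, U) = 19.7 — off by 5.50.

V = (0.00, 0.00) ✓; VK at -164.0° ✓; |VK| = 29.80 ✓; ∠(VK, KF) = 90.00° ✓; |KF| = 26.20 ✓; ∠(KF, FQ) = 90.00° ✓; |FQ| = 27.50 ✓; ∠FQM = 78.10° ✓; |QM| = 24.90 ✓; ∠(QM, MB) = 90.00° ✓; |MB| = 17.80 ✓; ∠MBG = 146.3° ✓; |BG| = 17.40 ✓; ∠BGU = 68.40° ✓; |GU| = 14.20 ✗.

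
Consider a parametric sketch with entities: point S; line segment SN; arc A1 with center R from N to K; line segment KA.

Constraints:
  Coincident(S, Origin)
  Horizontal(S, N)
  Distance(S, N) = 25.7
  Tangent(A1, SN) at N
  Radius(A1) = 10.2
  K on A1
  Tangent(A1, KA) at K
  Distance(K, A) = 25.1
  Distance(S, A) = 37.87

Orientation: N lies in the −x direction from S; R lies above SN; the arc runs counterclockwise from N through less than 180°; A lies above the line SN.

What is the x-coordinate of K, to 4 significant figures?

-15.51

Checks: ∠(RN, NS) = 90.00° ✓; |RN| = 10.20 ✓; |RK| = 10.20 ✓; ∠(RK, KA) = 90.00° ✓; |KA| = 25.10 ✓; |SA| = 37.87 ✓.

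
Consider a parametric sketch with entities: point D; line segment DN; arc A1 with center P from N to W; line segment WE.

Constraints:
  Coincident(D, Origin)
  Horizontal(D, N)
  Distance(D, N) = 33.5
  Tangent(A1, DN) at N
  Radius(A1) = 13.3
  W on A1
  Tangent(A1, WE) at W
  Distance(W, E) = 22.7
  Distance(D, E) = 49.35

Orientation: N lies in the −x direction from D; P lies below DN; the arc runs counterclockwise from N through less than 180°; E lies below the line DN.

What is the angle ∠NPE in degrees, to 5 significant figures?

171.89°

D is at the origin; D and N share the same y with |DN| = 33.5 and N on the −x side, so N = (-33.500, 0.0000). Since A1 is tangent to DN there, PN ⟂ DN, so P = N + (0, -13.3) = (-33.500, -13.300). Since PW ⟂ WE (tangency), |PE| = √(13.3² + 22.7²) = 26.309 regardless of where W sits on A1. So E lies on both circle(D, 49.35) and circle(P, 26.309); the below-DN intersection is E = (-29.788, -39.346). W is the foot of the tangent from E: W = (-43.912, -21.575).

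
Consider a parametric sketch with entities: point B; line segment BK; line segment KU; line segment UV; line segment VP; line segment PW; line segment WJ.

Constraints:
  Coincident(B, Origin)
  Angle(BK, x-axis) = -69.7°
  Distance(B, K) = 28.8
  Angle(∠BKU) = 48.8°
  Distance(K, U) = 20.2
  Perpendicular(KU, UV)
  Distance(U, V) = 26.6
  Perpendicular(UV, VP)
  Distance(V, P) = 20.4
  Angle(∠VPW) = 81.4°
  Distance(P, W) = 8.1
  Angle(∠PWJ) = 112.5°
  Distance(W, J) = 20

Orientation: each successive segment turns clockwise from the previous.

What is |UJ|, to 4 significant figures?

13.79

B is at the origin; BK runs at -69.7° with length 28.8, so K = (9.992, -27.01). ∠BKU = 48.8° gives KU at 159.1° from the x-axis; with |KU| = 20.2, U = (-8.879, -19.81). KU ⟂ UV, so UV runs at 69.10°; with |UV| = 26.6, V = (0.6100, 5.045). UV ⟂ VP, so VP runs at -20.90°; with |VP| = 20.4, P = (19.67, -2.233). ∠VPW = 81.4° gives PW at -119.5° from the x-axis; with |PW| = 8.1, W = (15.68, -9.283). ∠PWJ = 112.5° gives WJ at 173.0° from the x-axis; with |WJ| = 20.0, J = (-4.172, -6.845). Then |UJ| = |J − U| = 13.79.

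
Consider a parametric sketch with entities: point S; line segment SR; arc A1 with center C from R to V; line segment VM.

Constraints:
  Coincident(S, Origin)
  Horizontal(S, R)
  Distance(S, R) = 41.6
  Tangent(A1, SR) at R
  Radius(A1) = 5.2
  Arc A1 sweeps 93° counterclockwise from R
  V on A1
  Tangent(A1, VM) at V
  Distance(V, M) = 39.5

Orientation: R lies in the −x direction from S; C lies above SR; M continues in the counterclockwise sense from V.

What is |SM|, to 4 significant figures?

59.14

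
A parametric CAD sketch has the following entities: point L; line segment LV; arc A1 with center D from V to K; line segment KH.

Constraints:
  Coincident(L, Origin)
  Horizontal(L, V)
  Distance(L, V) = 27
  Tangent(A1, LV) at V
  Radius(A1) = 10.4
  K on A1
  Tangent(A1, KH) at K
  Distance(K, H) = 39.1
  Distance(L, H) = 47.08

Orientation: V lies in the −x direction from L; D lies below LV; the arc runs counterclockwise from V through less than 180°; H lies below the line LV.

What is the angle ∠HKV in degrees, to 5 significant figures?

113.86°

L is at the origin; LV is horizontal with |LV| = 27.0 and V on the −x side, so V = (-27.000, 0.0000). A1 meets LV tangentially, so DV is at right angles to LV, so D = V + (0, -10.4) = (-27.000, -10.400). Since DK ⟂ KH (tangency), |DH| = √(10.4² + 39.1²) = 40.459 regardless of where K sits on A1. So H lies on both circle(L, 47.08) and circle(D, 40.459); the below-LV intersection is H = (-8.3913, -46.326). K is the foot of the tangent from H: K = (-34.695, -17.396).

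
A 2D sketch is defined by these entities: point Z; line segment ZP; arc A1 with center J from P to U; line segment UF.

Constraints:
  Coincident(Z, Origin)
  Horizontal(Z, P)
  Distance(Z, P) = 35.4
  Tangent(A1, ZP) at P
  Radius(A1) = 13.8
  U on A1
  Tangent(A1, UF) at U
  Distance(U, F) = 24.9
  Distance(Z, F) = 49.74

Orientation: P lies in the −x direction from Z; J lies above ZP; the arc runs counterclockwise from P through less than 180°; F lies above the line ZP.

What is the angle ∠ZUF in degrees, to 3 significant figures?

141°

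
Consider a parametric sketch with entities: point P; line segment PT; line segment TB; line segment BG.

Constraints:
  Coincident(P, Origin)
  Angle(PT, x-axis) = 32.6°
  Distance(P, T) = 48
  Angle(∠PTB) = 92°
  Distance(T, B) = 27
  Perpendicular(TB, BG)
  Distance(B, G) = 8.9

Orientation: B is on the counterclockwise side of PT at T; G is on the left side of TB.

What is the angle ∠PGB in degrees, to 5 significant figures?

143.72°

∠PTB = 92.0°, so TB runs at 32.6° + (180° − 92.0°) = 120.60° from the x-axis; with |TB| = 27.0, B = T + 27.0·(cos 120.60°, sin 120.60°) = (26.694, 49.101). TB is perpendicular to BG; with |BG| = 8.9 on the left of TB, G = B + 8.9·(-0.86074, -0.50904) = (19.033, 44.571). Then cos ∠PGB = GP·GB / (|GP||GB|), giving 143.72°.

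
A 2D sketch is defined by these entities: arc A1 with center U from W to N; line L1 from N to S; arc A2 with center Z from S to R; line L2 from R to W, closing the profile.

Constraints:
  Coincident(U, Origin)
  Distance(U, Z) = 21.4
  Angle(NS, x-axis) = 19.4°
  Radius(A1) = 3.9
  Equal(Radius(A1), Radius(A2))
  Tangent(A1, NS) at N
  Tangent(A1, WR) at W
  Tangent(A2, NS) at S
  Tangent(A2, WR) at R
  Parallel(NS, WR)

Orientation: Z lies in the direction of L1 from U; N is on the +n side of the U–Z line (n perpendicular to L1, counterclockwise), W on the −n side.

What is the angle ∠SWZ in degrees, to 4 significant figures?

9.698°

The slot axis is L1's direction at 19.4°, so u = (cos 19.4°, sin 19.4°) = (0.9432, 0.3322) and n = (−sin 19.4°, cos 19.4°) = (-0.3322, 0.9432). U is at the origin and Z lies 21.4 along u from U, so Z = 21.4·u = (20.18, 7.108). Tangency of A1 to both parallel lines with radius 3.9 puts N and W at U ± 3.9·n: N = (-1.295, 3.679), W = (1.295, -3.679). Equal radii place S and R the same way about Z: S = Z + 3.9·n = (18.89, 10.79), R = Z − 3.9·n = (21.48, 3.430). Then cos ∠SWZ = WS·WZ / (|WS||WZ|), giving 9.698°.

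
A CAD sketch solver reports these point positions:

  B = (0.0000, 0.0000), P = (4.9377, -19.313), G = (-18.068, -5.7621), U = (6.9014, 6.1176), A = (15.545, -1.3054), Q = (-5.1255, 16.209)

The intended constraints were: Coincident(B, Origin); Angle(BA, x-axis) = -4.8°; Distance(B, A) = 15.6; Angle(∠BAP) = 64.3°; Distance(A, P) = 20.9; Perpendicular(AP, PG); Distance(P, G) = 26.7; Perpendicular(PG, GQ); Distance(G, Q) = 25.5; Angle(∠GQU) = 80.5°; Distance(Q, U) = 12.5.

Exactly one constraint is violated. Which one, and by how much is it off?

Distance(Q, U) = 12.5 — off by 3.20.

B = (0.00, 0.00) ✓; BA at -4.800° ✓; |BA| = 15.60 ✓; ∠BAP = 64.30° ✓; |AP| = 20.90 ✓; ∠(AP, PG) = 90.00° ✓; |PG| = 26.70 ✓; ∠(PG, GQ) = 90.00° ✓; |GQ| = 25.50 ✓; ∠GQU = 80.50° ✓; |QU| = 15.70 ✗.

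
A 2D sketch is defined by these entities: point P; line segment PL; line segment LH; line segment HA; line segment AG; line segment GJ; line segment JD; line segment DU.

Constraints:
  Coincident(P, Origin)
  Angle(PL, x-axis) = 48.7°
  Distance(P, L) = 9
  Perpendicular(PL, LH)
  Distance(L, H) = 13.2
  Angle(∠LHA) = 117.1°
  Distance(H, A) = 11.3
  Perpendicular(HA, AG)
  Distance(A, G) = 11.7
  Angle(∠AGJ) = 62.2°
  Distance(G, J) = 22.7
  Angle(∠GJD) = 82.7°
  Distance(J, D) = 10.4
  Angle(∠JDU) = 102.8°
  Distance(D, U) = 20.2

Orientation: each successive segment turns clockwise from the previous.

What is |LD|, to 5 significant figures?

19.414

P is at the origin; PL runs at 48.7° with length 9.0, so L = (5.9400, 6.7614). PL is perpendicular to LH, so LH runs at -41.300°; with |LH| = 13.2, H = (15.857, -1.9506). ∠LHA = 117.1° gives HA at -104.20° from the x-axis; with |HA| = 11.3, A = (13.085, -12.905). HA ⟂ AG, so AG runs at 165.80°; with |AG| = 11.7, G = (1.7422, -10.035). ∠AGJ = 62.2° gives GJ at 48.000° from the x-axis; with |GJ| = 22.7, J = (16.931, 6.8341). ∠GJD = 82.7° gives JD at -49.300° from the x-axis; with |JD| = 10.4, D = (23.713, -1.0505). Then |LD| = |D − L| = 19.414.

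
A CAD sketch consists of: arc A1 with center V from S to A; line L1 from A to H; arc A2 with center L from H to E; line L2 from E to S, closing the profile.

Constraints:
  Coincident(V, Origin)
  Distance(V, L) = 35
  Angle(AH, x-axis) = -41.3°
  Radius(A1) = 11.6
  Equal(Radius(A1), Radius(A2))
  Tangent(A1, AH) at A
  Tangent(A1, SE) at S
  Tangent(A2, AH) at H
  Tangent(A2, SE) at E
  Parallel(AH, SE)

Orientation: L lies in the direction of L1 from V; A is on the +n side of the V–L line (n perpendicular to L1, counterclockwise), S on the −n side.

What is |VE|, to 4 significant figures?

36.87

The slot axis is L1's direction at -41.3°, so u = (cos -41.3°, sin -41.3°) = (0.7513, -0.6600) and n = (−sin -41.3°, cos -41.3°) = (0.6600, 0.7513). V is at the origin and L lies 35.0 along u from V, so L = 35.0·u = (26.29, -23.10). Tangency of A1 to both parallel lines with radius 11.6 puts A and S at V ± 11.6·n: A = (7.656, 8.715), S = (-7.656, -8.715). Equal radii place H and E the same way about L: H = L + 11.6·n = (33.95, -14.39), E = L − 11.6·n = (18.64, -31.81). Then |VE| = |E − V| = 36.87.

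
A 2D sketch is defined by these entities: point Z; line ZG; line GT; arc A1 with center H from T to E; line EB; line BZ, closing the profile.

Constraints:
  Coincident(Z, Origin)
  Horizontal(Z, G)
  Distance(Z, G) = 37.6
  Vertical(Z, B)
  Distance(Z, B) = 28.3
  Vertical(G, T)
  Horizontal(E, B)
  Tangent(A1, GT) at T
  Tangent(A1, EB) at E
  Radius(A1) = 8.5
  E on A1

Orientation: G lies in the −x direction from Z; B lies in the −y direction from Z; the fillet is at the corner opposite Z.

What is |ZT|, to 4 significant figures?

42.49

Z is at the origin; ZG is horizontal with |ZG| = 37.6 and G on the −x side, so G = (-37.60, 0.000). ZB is vertical with |ZB| = 28.3 and B on the −y side, so B = (0.000, -28.30). The virtual corner opposite Z is at (-37.60, -28.30). Since A1 is tangent to GT there, HT ⟂ GT and tangency of A1 to EB means the radius HE is perpendicular to EB, with radius 8.5, so the center H sits 8.5 in from both sides at H = (-29.10, -19.80). That places the tangent points at T = (-37.60, -19.80) on GT and E = (-29.10, -28.30) on EB. Then |ZT| = |T − Z| = 42.49.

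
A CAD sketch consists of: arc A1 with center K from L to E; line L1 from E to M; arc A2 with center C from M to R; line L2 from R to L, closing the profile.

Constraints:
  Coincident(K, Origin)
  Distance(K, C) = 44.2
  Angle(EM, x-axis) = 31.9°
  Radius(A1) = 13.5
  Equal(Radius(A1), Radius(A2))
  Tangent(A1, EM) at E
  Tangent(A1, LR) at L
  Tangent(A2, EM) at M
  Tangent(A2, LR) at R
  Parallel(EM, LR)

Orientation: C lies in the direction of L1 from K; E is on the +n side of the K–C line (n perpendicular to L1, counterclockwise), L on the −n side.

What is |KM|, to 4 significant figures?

46.22

The slot axis is L1's direction at 31.9°, so u = (cos 31.9°, sin 31.9°) = (0.8490, 0.5284) and n = (−sin 31.9°, cos 31.9°) = (-0.5284, 0.8490). K is at the origin and C lies 44.2 along u from K, so C = 44.2·u = (37.52, 23.36). Tangency of A1 to both parallel lines with radius 13.5 puts E and L at K ± 13.5·n: E = (-7.134, 11.46), L = (7.134, -11.46). Equal radii place M and R the same way about C: M = C + 13.5·n = (30.39, 34.82), R = C − 13.5·n = (44.66, 11.90). Then |KM| = |M − K| = 46.22.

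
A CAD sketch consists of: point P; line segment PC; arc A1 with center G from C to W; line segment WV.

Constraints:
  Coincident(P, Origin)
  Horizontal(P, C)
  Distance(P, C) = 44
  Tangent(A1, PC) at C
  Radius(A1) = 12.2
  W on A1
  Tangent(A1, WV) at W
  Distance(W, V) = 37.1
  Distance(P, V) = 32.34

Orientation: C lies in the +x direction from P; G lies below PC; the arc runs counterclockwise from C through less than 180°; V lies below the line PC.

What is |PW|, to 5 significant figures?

35.325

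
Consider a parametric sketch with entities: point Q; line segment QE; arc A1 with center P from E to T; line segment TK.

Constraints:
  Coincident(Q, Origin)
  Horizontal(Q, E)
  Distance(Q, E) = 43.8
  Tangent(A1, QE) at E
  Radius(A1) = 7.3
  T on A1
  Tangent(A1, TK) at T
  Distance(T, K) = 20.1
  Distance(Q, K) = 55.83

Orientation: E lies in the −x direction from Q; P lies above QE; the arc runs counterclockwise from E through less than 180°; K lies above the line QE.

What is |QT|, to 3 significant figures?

39.2

Q is at the origin; QE is horizontal with |QE| = 43.8 and E on the −x side, so E = (-43.8, 0.00). A1 meets QE tangentially, so PE is at right angles to QE, so P = E + (0, 7.3) = (-43.8, 7.30). Since PT ⟂ TK (tangency), |PK| = √(7.3² + 20.1²) = 21.4 regardless of where T sits on A1. So K lies on both circle(Q, 55.83) and circle(P, 21.4); the above-QE intersection is K = (-48.2, 28.2). T is the foot of the tangent from K: T = (-37.6, 11.1).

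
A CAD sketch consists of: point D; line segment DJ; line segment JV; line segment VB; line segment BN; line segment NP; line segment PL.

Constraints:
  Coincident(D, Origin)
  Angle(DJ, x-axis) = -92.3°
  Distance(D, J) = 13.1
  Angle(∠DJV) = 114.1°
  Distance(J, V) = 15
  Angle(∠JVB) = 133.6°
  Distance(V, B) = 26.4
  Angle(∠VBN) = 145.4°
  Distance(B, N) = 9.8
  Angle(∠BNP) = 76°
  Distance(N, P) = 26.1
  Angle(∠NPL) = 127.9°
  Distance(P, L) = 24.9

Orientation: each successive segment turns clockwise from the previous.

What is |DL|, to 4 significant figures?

6.367

D is at the origin; DJ runs at -92.3° with length 13.1, so J = (-0.5257, -13.09). ∠DJV = 114.1° gives JV at -158.2° from the x-axis; with |JV| = 15.0, V = (-14.45, -18.66). ∠JVB = 133.6° gives VB at 155.4° from the x-axis; with |VB| = 26.4, B = (-38.46, -7.670). ∠VBN = 145.4° gives BN at 120.8° from the x-axis; with |BN| = 9.8, N = (-43.47, 0.7477). ∠BNP = 76.0° gives NP at 16.80° from the x-axis; with |NP| = 26.1, P = (-18.49, 8.291). ∠NPL = 127.9° gives PL at -35.30° from the x-axis; with |PL| = 24.9, L = (1.833, -6.097). Then |DL| = |L − D| = 6.367.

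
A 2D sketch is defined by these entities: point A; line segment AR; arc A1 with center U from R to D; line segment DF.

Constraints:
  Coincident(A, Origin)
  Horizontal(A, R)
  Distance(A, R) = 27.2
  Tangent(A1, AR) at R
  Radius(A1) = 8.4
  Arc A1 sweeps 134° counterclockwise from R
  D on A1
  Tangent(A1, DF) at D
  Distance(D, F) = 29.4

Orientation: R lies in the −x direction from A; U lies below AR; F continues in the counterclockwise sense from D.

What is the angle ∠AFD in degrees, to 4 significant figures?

63.92°

A is at the origin; A and R share the same y with |AR| = 27.2 and R on the −x side, so R = (-27.20, 0.000). A1 meets AR tangentially, so UR is at right angles to AR, so U = R + (0, -8.4) = (-27.20, -8.400). On A1, R sits at bearing 90° from U; a 134° counterclockwise sweep puts D at bearing 224°, so D = U + 8.4·(cos 224°, sin 224°) = (-33.24, -14.24). The tangent condition forces UD to be normal to DF, so DF runs along (−sin 224°, cos 224°); with |DF| = 29.4, F = (-12.82, -35.38). Then cos ∠AFD = FA·FD / (|FA||FD|), giving 63.92°.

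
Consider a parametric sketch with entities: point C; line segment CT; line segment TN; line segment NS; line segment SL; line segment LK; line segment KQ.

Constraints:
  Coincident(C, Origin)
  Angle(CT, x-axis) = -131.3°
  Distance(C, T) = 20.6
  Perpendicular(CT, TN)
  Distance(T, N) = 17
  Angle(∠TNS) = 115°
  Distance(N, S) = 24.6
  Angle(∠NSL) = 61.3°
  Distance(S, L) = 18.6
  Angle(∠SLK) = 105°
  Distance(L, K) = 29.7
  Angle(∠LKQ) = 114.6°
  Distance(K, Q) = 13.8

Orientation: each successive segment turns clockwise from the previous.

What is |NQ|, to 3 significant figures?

16.4

C is at the origin; CT runs at -131.3° with length 20.6, so T = (-13.6, -15.5). CT ⟂ TN, so TN runs at 139°; with |TN| = 17.0, N = (-26.4, -4.26). ∠TNS = 115.0° gives NS at 73.7° from the x-axis; with |NS| = 24.6, S = (-19.5, 19.4). ∠NSL = 61.3° gives SL at -45.0° from the x-axis; with |SL| = 18.6, L = (-6.31, 6.20). ∠SLK = 105.0° gives LK at -120° from the x-axis; with |LK| = 29.7, K = (-21.2, -19.5). ∠LKQ = 114.6° gives KQ at 175° from the x-axis; with |KQ| = 13.8, Q = (-34.9, -18.2). Then |NQ| = |Q − N| = 16.4.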